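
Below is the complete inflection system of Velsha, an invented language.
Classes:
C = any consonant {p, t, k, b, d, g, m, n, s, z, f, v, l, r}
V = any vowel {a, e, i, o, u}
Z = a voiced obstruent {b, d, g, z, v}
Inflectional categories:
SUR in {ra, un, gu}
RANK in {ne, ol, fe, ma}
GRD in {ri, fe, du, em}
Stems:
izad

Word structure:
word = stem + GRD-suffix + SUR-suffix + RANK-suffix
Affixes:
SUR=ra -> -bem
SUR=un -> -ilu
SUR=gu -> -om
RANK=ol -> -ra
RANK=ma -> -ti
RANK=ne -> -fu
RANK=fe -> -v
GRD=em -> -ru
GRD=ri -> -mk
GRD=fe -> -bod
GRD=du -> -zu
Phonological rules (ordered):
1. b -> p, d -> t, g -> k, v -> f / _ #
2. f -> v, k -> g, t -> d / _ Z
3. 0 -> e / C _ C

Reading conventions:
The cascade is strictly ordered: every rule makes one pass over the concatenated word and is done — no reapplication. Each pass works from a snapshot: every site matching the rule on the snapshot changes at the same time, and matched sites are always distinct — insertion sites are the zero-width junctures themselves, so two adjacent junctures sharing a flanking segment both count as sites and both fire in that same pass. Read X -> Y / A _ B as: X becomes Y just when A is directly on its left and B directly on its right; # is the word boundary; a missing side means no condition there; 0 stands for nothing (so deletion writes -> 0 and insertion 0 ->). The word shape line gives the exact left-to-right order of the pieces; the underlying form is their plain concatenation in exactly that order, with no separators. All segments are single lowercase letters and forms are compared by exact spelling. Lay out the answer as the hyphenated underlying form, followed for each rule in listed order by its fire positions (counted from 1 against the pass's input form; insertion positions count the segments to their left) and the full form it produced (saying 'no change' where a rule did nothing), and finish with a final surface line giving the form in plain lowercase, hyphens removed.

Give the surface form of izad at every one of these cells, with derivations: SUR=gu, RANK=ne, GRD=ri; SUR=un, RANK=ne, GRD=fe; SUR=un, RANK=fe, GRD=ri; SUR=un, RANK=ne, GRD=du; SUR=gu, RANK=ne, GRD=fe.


cell SUR=gu, RANK=ne, GRD=ri:
underlying: izad-mk-om-fu
1. b -> p, d -> t, g -> k, v -> f / _ #: no change
2. f -> v, k -> g, t -> d / _ Z: no change
3. 0 -> e / C _ C: inserts after position(s) 4, 5, 8: izademekomefu
surface: izademekomefu

cell SUR=un, RANK=ne, GRD=fe:
underlying: izad-bod-ilu-fu
1. b -> p, d -> t, g -> k, v -> f / _ #: no change
2. f -> v, k -> g, t -> d / _ Z: no change
3. 0 -> e / C _ C: inserts after position(s) 4: izadebodilufu
surface: izadebodilufu

cell SUR=un, RANK=fe, GRD=ri:
underlying: izad-mk-ilu-v
1. b -> p, d -> t, g -> k, v -> f / _ #: fires at position(s) 10: izadmkiluf
2. f -> v, k -> g, t -> d / _ Z: no change
3. 0 -> e / C _ C: inserts after position(s) 4, 5: izademekiluf
surface: izademekiluf

cell SUR=un, RANK=ne, GRD=du:
underlying: izad-zu-ilu-fu
1. b -> p, d -> t, g -> k, v -> f / _ #: no change
2. f -> v, k -> g, t -> d / _ Z: no change
3. 0 -> e / C _ C: inserts after position(s) 4: izadezuilufu
surface: izadezuilufu

cell SUR=gu, RANK=ne, GRD=fe:
underlying: izad-bod-om-fu
1. b -> p, d -> t, g -> k, v -> f / _ #: no change
2. f -> v, k -> g, t -> d / _ Z: no change
3. 0 -> e / C _ C: inserts after position(s) 4, 9: izadebodomefu
surface: izadebodomefu


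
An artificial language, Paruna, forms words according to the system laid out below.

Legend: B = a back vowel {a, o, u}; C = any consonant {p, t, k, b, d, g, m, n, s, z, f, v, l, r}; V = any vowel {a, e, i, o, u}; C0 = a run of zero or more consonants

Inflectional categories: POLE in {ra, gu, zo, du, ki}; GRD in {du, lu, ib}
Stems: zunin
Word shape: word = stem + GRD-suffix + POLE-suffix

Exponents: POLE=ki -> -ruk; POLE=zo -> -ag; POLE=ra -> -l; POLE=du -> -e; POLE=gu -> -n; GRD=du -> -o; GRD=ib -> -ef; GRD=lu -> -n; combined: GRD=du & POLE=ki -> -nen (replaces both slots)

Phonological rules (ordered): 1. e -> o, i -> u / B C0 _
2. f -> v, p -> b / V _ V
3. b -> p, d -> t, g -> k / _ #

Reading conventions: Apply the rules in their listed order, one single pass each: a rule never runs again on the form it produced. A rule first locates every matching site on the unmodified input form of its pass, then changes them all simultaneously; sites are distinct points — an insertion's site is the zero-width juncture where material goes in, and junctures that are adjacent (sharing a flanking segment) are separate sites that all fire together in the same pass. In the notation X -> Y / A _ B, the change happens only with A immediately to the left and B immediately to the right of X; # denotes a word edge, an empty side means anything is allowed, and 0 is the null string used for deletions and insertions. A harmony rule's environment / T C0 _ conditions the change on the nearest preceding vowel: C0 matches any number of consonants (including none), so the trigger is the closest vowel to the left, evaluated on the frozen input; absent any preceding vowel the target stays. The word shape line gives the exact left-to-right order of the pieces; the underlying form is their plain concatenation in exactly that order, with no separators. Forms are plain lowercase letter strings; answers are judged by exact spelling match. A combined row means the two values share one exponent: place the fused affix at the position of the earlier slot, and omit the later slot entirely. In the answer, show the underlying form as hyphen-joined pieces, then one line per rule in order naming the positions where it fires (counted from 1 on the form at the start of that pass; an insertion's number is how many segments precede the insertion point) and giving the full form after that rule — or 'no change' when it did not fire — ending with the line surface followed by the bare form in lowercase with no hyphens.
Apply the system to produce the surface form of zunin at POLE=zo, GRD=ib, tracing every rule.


underlying: zunin-ef-ag
1. e -> o, i -> u / B C0 _: fires at position(s) 4: zununefag
2. f -> v, p -> b / V _ V: fires at position(s) 7: zununevag
3. b -> p, d -> t, g -> k / _ #: fires at position(s) 9: zununevak
surface: zununevak


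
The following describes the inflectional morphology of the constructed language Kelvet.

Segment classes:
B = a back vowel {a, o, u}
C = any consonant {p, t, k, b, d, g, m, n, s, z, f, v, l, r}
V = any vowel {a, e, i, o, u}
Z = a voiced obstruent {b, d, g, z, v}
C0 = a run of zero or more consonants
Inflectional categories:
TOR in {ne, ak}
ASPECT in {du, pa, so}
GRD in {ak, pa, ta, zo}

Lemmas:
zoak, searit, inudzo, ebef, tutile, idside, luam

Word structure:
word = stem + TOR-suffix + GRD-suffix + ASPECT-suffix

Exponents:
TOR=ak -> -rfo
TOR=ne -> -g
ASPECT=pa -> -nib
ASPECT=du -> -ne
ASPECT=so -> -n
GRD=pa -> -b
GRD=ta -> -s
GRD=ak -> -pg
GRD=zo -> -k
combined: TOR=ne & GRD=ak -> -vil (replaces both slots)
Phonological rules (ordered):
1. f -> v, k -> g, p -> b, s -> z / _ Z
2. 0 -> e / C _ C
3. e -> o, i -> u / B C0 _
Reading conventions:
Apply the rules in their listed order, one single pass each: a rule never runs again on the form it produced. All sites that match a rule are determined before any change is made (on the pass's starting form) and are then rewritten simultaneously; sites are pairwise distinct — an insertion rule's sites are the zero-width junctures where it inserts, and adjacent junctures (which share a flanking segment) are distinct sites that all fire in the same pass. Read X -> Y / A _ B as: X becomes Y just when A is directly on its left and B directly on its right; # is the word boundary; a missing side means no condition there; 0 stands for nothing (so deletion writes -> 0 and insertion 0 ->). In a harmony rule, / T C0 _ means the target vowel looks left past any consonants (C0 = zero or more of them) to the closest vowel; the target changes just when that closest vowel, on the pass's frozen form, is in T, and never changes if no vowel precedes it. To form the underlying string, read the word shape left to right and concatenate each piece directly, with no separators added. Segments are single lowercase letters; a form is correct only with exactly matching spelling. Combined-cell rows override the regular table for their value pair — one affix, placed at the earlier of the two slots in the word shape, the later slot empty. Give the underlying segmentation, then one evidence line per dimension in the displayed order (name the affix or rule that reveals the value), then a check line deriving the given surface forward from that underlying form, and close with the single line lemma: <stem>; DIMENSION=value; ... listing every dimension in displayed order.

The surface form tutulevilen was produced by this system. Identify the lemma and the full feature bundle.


underlying: tutile-vil-n
TOR=ne - signalled by the combined affix row
ASPECT=so - signalled by the affix -n
GRD=ak - signalled by the combined affix row
check: tutileviln -> tutileviln -> tutilevilen -> tutulevilen
lemma: tutile; TOR=ne; ASPECT=so; GRD=ak


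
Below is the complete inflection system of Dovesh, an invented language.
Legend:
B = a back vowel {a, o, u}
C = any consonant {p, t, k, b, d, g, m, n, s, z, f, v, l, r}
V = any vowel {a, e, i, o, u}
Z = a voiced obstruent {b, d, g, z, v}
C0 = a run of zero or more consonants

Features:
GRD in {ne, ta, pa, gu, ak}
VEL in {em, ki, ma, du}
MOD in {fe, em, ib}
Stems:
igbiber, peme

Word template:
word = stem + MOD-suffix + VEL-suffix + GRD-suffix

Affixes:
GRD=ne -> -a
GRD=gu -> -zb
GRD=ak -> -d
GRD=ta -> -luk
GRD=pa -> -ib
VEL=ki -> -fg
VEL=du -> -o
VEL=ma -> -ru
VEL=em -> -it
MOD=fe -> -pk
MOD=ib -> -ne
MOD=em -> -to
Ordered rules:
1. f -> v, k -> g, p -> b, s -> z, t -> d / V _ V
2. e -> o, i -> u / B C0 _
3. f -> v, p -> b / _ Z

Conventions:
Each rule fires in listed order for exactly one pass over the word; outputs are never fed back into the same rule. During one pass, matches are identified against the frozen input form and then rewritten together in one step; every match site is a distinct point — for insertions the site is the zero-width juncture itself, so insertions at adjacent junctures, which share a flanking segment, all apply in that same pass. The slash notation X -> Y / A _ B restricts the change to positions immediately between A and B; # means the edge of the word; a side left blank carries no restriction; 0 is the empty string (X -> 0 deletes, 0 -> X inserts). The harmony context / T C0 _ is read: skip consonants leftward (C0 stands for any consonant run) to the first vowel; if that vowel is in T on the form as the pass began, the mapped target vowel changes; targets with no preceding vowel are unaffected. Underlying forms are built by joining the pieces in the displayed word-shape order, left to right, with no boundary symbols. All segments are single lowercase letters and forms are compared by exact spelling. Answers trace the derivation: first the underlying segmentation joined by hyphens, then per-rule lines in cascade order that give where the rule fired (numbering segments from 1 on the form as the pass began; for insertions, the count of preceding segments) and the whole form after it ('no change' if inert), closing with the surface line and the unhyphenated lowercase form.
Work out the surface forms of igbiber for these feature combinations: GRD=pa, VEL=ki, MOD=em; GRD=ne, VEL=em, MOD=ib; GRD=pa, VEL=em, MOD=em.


cell GRD=pa, VEL=ki, MOD=em:
underlying: igbiber-to-fg-ib
1. f -> v, k -> g, p -> b, s -> z, t -> d / V _ V: no change
2. e -> o, i -> u / B C0 _: fires at position(s) 12: igbibertofgub
3. f -> v, p -> b / _ Z: fires at position(s) 10: igbibertovgub
surface: igbibertovgub

cell GRD=ne, VEL=em, MOD=ib:
underlying: igbiber-ne-it-a
1. f -> v, k -> g, p -> b, s -> z, t -> d / V _ V: fires at position(s) 11: igbiberneida
2. e -> o, i -> u / B C0 _: no change
3. f -> v, p -> b / _ Z: no change
surface: igbiberneida

cell GRD=pa, VEL=em, MOD=em:
underlying: igbiber-to-it-ib
1. f -> v, k -> g, p -> b, s -> z, t -> d / V _ V: fires at position(s) 11: igbibertoidib
2. e -> o, i -> u / B C0 _: fires at position(s) 10: igbibertoudib
3. f -> v, p -> b / _ Z: no change
surface: igbibertoudib


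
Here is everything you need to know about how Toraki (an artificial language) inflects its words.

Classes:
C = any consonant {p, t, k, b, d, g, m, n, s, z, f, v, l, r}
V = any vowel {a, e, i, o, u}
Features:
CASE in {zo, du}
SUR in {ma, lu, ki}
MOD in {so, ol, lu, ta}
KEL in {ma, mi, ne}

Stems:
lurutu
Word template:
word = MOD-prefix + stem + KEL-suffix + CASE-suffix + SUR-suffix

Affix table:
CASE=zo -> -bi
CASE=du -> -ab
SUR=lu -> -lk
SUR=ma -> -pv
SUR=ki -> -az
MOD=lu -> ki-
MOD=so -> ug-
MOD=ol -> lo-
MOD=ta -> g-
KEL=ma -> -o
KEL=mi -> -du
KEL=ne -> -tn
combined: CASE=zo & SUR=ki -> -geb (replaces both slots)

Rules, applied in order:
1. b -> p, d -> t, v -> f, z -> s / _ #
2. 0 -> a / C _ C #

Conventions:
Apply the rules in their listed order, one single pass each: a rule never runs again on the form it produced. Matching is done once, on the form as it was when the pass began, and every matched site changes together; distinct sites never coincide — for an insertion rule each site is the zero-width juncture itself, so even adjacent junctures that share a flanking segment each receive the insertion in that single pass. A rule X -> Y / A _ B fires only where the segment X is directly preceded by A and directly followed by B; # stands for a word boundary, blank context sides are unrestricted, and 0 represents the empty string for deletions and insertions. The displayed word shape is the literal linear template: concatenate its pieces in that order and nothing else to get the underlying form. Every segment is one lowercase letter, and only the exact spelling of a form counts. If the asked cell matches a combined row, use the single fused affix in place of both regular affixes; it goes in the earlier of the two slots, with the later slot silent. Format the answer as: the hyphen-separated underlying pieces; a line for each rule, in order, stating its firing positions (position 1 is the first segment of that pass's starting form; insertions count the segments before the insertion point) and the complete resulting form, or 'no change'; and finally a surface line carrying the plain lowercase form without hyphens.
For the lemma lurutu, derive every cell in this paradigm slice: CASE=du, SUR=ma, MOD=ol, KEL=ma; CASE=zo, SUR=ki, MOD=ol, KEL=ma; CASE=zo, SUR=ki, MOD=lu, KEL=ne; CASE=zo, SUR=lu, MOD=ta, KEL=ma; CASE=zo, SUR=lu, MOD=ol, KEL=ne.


cell CASE=du, SUR=ma, MOD=ol, KEL=ma:
underlying: lo-lurutu-o-ab-pv
1. b -> p, d -> t, v -> f, z -> s / _ #: fires at position(s) 13: lolurutuoabpf
2. 0 -> a / C _ C #: inserts after position(s) 12: lolurutuoabpaf
surface: lolurutuoabpaf

cell CASE=zo, SUR=ki, MOD=ol, KEL=ma:
underlying: lo-lurutu-o-geb
1. b -> p, d -> t, v -> f, z -> s / _ #: fires at position(s) 12: lolurutuogep
2. 0 -> a / C _ C #: no change
surface: lolurutuogep

cell CASE=zo, SUR=ki, MOD=lu, KEL=ne:
underlying: ki-lurutu-tn-geb
1. b -> p, d -> t, v -> f, z -> s / _ #: fires at position(s) 13: kilurututngep
2. 0 -> a / C _ C #: no change
surface: kilurututngep

cell CASE=zo, SUR=lu, MOD=ta, KEL=ma:
underlying: g-lurutu-o-bi-lk
1. b -> p, d -> t, v -> f, z -> s / _ #: no change
2. 0 -> a / C _ C #: inserts after position(s) 11: glurutuobilak
surface: glurutuobilak

cell CASE=zo, SUR=lu, MOD=ol, KEL=ne:
underlying: lo-lurutu-tn-bi-lk
1. b -> p, d -> t, v -> f, z -> s / _ #: no change
2. 0 -> a / C _ C #: inserts after position(s) 13: lolurututnbilak
surface: lolurututnbilak


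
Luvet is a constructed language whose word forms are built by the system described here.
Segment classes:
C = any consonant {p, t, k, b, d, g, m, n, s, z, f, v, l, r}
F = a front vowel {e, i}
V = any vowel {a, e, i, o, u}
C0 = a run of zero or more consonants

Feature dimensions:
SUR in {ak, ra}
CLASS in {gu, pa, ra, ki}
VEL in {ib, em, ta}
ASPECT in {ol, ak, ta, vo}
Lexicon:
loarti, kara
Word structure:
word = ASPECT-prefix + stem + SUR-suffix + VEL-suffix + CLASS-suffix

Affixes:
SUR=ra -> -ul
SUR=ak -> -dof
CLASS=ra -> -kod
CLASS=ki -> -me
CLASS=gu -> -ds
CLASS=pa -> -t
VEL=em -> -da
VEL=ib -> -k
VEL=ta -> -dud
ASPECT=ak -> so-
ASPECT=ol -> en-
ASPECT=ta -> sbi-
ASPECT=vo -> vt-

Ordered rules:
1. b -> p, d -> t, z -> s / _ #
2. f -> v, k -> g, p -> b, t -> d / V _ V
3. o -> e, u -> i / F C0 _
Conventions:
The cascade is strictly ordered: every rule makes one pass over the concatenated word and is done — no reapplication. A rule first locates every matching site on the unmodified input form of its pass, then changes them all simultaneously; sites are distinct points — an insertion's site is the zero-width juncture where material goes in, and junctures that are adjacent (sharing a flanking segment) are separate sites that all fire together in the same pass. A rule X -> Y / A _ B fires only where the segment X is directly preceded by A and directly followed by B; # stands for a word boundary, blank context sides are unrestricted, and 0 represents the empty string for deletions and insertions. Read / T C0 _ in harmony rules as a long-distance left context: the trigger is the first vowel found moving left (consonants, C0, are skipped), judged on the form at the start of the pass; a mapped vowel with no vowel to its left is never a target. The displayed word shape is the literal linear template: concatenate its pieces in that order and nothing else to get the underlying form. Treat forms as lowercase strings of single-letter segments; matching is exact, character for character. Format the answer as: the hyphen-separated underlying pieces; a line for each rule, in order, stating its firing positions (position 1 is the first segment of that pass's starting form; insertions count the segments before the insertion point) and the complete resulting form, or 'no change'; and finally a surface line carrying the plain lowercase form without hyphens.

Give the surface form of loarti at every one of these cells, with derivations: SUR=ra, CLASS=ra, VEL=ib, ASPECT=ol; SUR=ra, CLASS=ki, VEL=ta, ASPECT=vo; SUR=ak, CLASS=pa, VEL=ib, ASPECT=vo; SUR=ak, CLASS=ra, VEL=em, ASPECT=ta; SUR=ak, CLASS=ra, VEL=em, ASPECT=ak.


cell SUR=ra, CLASS=ra, VEL=ib, ASPECT=ol:
underlying: en-loarti-ul-k-kod
1. b -> p, d -> t, z -> s / _ #: fires at position(s) 14: enloartiulkkot
2. f -> v, k -> g, p -> b, t -> d / V _ V: no change
3. o -> e, u -> i / F C0 _: fires at position(s) 4, 9: enleartiilkkot
surface: enleartiilkkot

cell SUR=ra, CLASS=ki, VEL=ta, ASPECT=vo:
underlying: vt-loarti-ul-dud-me
1. b -> p, d -> t, z -> s / _ #: no change
2. f -> v, k -> g, p -> b, t -> d / V _ V: no change
3. o -> e, u -> i / F C0 _: fires at position(s) 9: vtloartiildudme
surface: vtloartiildudme

cell SUR=ak, CLASS=pa, VEL=ib, ASPECT=vo:
underlying: vt-loarti-dof-k-t
1. b -> p, d -> t, z -> s / _ #: no change
2. f -> v, k -> g, p -> b, t -> d / V _ V: no change
3. o -> e, u -> i / F C0 _: fires at position(s) 10: vtloartidefkt
surface: vtloartidefkt

cell SUR=ak, CLASS=ra, VEL=em, ASPECT=ta:
underlying: sbi-loarti-dof-da-kod
1. b -> p, d -> t, z -> s / _ #: fires at position(s) 17: sbiloartidofdakot
2. f -> v, k -> g, p -> b, t -> d / V _ V: fires at position(s) 15: sbiloartidofdagot
3. o -> e, u -> i / F C0 _: fires at position(s) 5, 11: sbileartidefdagot
surface: sbileartidefdagot

cell SUR=ak, CLASS=ra, VEL=em, ASPECT=ak:
underlying: so-loarti-dof-da-kod
1. b -> p, d -> t, z -> s / _ #: fires at position(s) 16: soloartidofdakot
2. f -> v, k -> g, p -> b, t -> d / V _ V: fires at position(s) 14: soloartidofdagot
3. o -> e, u -> i / F C0 _: fires at position(s) 10: soloartidefdagot
surface: soloartidefdagot


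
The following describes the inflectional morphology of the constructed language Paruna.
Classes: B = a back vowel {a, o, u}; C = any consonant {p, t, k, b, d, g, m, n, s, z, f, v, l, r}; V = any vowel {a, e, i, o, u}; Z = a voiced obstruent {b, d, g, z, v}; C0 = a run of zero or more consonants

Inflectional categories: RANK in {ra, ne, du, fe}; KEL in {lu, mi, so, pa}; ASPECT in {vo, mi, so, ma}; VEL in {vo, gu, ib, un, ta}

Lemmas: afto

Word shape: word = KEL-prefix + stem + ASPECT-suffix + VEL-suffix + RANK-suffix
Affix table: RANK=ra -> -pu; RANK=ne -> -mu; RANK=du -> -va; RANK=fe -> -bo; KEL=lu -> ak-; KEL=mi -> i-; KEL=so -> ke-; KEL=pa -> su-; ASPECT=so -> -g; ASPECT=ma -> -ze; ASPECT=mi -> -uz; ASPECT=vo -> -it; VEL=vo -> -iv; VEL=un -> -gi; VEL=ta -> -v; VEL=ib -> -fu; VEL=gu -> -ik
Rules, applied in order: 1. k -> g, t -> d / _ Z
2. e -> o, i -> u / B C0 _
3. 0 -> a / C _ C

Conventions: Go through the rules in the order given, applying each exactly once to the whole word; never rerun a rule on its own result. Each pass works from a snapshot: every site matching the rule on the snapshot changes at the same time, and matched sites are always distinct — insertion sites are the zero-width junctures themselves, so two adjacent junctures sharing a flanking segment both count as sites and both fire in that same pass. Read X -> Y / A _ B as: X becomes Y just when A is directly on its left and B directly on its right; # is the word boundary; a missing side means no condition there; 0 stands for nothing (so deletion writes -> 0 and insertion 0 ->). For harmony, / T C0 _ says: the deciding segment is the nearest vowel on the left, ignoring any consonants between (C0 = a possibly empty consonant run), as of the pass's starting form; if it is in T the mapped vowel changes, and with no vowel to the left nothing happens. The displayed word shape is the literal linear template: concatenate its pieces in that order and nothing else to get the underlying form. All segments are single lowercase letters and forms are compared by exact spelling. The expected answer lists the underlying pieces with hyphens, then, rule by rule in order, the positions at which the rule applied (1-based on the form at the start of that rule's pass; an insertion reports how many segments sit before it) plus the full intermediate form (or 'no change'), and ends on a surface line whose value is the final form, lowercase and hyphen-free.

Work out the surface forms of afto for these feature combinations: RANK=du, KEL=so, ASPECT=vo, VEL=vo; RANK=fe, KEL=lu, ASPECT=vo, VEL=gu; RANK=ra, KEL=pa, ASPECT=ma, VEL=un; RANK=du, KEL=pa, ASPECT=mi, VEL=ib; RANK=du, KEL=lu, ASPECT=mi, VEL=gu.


cell RANK=du, KEL=so, ASPECT=vo, VEL=vo:
underlying: ke-afto-it-iv-va
1. k -> g, t -> d / _ Z: no change
2. e -> o, i -> u / B C0 _: fires at position(s) 7: keaftoutivva
3. 0 -> a / C _ C: inserts after position(s) 4, 10: keafatoutivava
surface: keafatoutivava

cell RANK=fe, KEL=lu, ASPECT=vo, VEL=gu:
underlying: ak-afto-it-ik-bo
1. k -> g, t -> d / _ Z: fires at position(s) 10: akaftoitigbo
2. e -> o, i -> u / B C0 _: fires at position(s) 7: akaftoutigbo
3. 0 -> a / C _ C: inserts after position(s) 4, 10: akafatoutigabo
surface: akafatoutigabo

cell RANK=ra, KEL=pa, ASPECT=ma, VEL=un:
underlying: su-afto-ze-gi-pu
1. k -> g, t -> d / _ Z: no change
2. e -> o, i -> u / B C0 _: fires at position(s) 8: suaftozogipu
3. 0 -> a / C _ C: inserts after position(s) 4: suafatozogipu
surface: suafatozogipu

cell RANK=du, KEL=pa, ASPECT=mi, VEL=ib:
underlying: su-afto-uz-fu-va
1. k -> g, t -> d / _ Z: no change
2. e -> o, i -> u / B C0 _: no change
3. 0 -> a / C _ C: inserts after position(s) 4, 8: suafatouzafuva
surface: suafatouzafuva

cell RANK=du, KEL=lu, ASPECT=mi, VEL=gu:
underlying: ak-afto-uz-ik-va
1. k -> g, t -> d / _ Z: fires at position(s) 10: akaftouzigva
2. e -> o, i -> u / B C0 _: fires at position(s) 9: akaftouzugva
3. 0 -> a / C _ C: inserts after position(s) 4, 10: akafatouzugava
surface: akafatouzugava


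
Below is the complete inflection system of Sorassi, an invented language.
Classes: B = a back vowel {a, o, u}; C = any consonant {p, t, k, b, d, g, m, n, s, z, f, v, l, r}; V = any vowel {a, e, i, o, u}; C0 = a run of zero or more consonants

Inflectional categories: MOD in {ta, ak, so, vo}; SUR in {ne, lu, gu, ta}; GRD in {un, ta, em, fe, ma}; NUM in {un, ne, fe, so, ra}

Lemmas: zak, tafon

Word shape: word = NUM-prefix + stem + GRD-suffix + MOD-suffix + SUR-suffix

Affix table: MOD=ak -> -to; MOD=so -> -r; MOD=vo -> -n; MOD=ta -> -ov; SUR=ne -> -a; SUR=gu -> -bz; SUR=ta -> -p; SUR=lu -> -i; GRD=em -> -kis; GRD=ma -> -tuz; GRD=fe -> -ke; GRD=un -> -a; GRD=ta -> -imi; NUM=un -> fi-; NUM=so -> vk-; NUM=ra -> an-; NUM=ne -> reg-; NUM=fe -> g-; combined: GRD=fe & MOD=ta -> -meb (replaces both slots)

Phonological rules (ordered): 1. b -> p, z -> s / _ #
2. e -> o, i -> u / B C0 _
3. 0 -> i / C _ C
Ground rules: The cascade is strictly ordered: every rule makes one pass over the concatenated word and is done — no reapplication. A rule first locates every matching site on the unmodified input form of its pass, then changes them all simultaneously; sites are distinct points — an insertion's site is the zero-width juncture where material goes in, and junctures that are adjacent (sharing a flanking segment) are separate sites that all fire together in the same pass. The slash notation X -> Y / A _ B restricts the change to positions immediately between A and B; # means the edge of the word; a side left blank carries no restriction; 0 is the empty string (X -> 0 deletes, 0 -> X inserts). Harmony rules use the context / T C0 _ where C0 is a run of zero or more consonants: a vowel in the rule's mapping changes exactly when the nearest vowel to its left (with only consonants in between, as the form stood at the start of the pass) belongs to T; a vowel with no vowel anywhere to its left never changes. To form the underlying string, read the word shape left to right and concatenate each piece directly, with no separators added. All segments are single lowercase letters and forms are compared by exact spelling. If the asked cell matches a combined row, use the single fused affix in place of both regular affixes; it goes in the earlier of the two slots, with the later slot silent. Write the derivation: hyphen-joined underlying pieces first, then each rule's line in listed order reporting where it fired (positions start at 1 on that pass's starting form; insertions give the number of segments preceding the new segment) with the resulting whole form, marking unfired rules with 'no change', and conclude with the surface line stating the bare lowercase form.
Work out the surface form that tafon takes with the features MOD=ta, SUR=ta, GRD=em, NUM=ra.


underlying: an-tafon-kis-ov-p
1. b -> p, z -> s / _ #: no change
2. e -> o, i -> u / B C0 _: fires at position(s) 9: antafonkusovp
3. 0 -> i / C _ C: inserts after position(s) 2, 7, 12: anitafonikusovip
surface: anitafonikusovip


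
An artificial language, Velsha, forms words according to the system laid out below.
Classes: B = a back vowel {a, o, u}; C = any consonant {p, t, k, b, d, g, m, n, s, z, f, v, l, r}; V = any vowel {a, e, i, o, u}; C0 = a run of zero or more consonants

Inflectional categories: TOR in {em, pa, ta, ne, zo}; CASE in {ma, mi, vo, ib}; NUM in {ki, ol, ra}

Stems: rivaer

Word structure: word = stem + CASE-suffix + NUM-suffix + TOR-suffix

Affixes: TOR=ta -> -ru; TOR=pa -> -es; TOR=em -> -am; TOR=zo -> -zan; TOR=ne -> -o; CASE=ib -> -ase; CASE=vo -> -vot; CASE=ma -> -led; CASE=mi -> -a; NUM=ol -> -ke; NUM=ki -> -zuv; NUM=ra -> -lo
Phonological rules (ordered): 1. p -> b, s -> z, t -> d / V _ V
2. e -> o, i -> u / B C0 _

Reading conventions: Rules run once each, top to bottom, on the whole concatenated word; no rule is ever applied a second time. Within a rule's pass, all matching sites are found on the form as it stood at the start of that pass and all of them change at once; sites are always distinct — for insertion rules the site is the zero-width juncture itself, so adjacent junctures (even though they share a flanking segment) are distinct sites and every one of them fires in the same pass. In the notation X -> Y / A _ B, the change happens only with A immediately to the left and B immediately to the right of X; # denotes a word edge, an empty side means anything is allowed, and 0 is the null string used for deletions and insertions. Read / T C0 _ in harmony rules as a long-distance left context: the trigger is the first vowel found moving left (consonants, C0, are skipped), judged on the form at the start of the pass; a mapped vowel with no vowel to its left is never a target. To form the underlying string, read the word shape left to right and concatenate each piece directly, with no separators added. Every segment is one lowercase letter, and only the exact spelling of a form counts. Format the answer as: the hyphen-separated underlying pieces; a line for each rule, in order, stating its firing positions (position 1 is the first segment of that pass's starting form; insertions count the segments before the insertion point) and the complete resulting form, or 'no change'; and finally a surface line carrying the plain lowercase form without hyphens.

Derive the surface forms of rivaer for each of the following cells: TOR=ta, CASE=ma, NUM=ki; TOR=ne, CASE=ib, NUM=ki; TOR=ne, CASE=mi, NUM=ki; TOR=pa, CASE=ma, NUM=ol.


cell TOR=ta, CASE=ma, NUM=ki:
underlying: rivaer-led-zuv-ru
1. p -> b, s -> z, t -> d / V _ V: no change
2. e -> o, i -> u / B C0 _: fires at position(s) 5: rivaorledzuvru
surface: rivaorledzuvru

cell TOR=ne, CASE=ib, NUM=ki:
underlying: rivaer-ase-zuv-o
1. p -> b, s -> z, t -> d / V _ V: fires at position(s) 8: rivaerazezuvo
2. e -> o, i -> u / B C0 _: fires at position(s) 5, 9: rivaorazozuvo
surface: rivaorazozuvo

cell TOR=ne, CASE=mi, NUM=ki:
underlying: rivaer-a-zuv-o
1. p -> b, s -> z, t -> d / V _ V: no change
2. e -> o, i -> u / B C0 _: fires at position(s) 5: rivaorazuvo
surface: rivaorazuvo

cell TOR=pa, CASE=ma, NUM=ol:
underlying: rivaer-led-ke-es
1. p -> b, s -> z, t -> d / V _ V: no change
2. e -> o, i -> u / B C0 _: fires at position(s) 5: rivaorledkees
surface: rivaorledkees


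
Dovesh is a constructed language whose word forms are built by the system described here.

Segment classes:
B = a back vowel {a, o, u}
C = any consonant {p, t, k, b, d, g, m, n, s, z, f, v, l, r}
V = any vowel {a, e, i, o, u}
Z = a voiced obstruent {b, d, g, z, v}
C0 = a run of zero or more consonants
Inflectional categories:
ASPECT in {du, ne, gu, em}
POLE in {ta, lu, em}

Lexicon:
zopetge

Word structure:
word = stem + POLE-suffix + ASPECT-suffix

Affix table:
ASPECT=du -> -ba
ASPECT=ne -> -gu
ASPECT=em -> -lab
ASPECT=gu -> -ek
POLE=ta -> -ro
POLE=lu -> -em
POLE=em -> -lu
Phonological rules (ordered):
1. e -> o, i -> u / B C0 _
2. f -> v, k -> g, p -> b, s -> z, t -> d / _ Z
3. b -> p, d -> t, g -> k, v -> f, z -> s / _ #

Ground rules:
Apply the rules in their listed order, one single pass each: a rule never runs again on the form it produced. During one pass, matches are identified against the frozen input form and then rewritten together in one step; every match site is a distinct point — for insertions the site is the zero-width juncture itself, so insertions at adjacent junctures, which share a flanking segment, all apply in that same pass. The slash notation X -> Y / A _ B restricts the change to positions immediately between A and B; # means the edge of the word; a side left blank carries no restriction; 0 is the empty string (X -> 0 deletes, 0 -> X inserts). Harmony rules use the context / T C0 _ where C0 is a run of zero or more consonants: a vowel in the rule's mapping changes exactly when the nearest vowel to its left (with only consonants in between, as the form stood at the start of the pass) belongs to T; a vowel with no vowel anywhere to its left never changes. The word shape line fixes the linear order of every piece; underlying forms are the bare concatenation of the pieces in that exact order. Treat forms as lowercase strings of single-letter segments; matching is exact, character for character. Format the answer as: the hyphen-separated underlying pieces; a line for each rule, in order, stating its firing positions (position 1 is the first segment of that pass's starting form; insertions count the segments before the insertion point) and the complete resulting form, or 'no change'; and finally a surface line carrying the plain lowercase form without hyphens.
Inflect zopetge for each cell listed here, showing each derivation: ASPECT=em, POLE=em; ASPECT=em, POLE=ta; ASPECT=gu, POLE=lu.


cell ASPECT=em, POLE=em:
underlying: zopetge-lu-lab
1. e -> o, i -> u / B C0 _: fires at position(s) 4: zopotgelulab
2. f -> v, k -> g, p -> b, s -> z, t -> d / _ Z: fires at position(s) 5: zopodgelulab
3. b -> p, d -> t, g -> k, v -> f, z -> s / _ #: fires at position(s) 12: zopodgelulap
surface: zopodgelulap

cell ASPECT=em, POLE=ta:
underlying: zopetge-ro-lab
1. e -> o, i -> u / B C0 _: fires at position(s) 4: zopotgerolab
2. f -> v, k -> g, p -> b, s -> z, t -> d / _ Z: fires at position(s) 5: zopodgerolab
3. b -> p, d -> t, g -> k, v -> f, z -> s / _ #: fires at position(s) 12: zopodgerolap
surface: zopodgerolap

cell ASPECT=gu, POLE=lu:
underlying: zopetge-em-ek
1. e -> o, i -> u / B C0 _: fires at position(s) 4: zopotgeemek
2. f -> v, k -> g, p -> b, s -> z, t -> d / _ Z: fires at position(s) 5: zopodgeemek
3. b -> p, d -> t, g -> k, v -> f, z -> s / _ #: no change
surface: zopodgeemek


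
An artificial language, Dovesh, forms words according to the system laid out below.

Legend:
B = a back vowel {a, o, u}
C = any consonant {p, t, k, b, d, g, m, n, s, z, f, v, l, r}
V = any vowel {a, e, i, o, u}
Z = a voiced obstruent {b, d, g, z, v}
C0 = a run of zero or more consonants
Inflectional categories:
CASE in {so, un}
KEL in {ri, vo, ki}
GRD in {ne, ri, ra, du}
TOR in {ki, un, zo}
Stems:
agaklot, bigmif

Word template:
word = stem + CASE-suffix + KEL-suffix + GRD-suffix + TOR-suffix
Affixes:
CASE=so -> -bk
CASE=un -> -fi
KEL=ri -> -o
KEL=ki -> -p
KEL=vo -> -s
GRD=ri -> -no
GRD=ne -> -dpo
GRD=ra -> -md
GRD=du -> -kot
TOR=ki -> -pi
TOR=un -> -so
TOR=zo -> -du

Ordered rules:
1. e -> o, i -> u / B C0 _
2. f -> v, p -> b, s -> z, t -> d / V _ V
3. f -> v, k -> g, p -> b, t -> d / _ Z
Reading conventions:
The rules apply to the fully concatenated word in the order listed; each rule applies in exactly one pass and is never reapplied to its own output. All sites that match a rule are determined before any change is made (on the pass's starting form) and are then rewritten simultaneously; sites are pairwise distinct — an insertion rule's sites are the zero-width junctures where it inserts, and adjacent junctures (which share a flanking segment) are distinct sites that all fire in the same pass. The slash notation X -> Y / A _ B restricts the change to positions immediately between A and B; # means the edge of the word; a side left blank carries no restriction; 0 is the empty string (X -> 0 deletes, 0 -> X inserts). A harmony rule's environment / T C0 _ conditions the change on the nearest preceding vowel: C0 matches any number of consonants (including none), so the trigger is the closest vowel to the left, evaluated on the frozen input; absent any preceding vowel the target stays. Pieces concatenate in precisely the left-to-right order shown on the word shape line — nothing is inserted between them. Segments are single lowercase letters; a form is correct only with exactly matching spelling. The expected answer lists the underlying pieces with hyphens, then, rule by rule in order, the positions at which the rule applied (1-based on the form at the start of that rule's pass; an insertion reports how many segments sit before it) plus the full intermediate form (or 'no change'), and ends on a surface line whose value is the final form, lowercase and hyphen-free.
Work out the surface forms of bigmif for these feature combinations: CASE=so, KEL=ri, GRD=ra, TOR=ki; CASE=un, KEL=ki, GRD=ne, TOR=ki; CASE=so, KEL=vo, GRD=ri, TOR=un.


cell CASE=so, KEL=ri, GRD=ra, TOR=ki:
underlying: bigmif-bk-o-md-pi
1. e -> o, i -> u / B C0 _: fires at position(s) 13: bigmifbkomdpu
2. f -> v, p -> b, s -> z, t -> d / V _ V: no change
3. f -> v, k -> g, p -> b, t -> d / _ Z: fires at position(s) 6: bigmivbkomdpu
surface: bigmivbkomdpu

cell CASE=un, KEL=ki, GRD=ne, TOR=ki:
underlying: bigmif-fi-p-dpo-pi
1. e -> o, i -> u / B C0 _: fires at position(s) 14: bigmiffipdpopu
2. f -> v, p -> b, s -> z, t -> d / V _ V: fires at position(s) 13: bigmiffipdpobu
3. f -> v, k -> g, p -> b, t -> d / _ Z: fires at position(s) 9: bigmiffibdpobu
surface: bigmiffibdpobu

cell CASE=so, KEL=vo, GRD=ri, TOR=un:
underlying: bigmif-bk-s-no-so
1. e -> o, i -> u / B C0 _: no change
2. f -> v, p -> b, s -> z, t -> d / V _ V: fires at position(s) 12: bigmifbksnozo
3. f -> v, k -> g, p -> b, t -> d / _ Z: fires at position(s) 6: bigmivbksnozo
surface: bigmivbksnozo


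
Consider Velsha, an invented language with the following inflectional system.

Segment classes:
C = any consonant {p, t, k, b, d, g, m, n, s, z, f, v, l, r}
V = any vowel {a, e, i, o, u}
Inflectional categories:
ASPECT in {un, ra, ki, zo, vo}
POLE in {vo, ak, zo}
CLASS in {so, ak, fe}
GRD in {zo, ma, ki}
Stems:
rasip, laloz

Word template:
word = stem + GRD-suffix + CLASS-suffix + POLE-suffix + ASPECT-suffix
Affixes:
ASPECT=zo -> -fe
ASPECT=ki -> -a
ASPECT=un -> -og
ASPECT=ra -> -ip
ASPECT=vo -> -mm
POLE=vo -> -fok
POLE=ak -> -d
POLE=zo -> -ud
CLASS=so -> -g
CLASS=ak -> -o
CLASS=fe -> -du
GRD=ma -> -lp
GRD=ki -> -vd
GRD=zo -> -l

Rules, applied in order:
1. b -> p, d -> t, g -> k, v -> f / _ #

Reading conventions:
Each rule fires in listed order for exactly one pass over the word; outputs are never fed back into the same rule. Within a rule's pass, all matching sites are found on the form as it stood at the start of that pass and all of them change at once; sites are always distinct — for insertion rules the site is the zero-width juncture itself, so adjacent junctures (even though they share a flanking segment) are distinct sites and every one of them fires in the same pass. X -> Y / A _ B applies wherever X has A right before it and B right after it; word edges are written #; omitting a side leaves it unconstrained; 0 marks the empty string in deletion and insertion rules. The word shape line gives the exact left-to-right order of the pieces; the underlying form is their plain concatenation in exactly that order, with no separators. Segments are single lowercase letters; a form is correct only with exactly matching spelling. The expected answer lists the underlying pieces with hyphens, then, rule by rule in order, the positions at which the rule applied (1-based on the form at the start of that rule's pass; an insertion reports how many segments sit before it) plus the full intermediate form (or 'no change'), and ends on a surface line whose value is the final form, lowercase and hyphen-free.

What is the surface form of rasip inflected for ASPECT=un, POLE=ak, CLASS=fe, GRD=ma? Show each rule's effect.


underlying: rasip-lp-du-d-og
1. b -> p, d -> t, g -> k, v -> f / _ #: fires at position(s) 12: rasiplpdudok
surface: rasiplpdudok


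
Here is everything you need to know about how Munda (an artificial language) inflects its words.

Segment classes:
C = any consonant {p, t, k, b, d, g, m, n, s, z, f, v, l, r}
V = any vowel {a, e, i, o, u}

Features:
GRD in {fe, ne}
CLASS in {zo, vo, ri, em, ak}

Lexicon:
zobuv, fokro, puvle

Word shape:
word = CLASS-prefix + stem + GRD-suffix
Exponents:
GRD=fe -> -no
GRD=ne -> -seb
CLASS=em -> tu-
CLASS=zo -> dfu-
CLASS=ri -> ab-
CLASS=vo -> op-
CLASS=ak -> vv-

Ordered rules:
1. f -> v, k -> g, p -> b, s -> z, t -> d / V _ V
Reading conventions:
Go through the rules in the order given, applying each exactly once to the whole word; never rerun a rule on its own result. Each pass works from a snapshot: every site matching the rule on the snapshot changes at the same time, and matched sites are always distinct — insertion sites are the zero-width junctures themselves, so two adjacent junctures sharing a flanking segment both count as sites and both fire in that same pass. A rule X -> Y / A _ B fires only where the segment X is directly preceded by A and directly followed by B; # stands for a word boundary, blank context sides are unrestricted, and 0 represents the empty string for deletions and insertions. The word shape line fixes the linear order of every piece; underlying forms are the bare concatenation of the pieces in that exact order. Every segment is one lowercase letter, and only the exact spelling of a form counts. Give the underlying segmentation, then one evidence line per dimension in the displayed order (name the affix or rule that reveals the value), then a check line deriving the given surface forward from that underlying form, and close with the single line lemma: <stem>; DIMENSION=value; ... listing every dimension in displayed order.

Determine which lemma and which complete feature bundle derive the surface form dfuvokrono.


underlying: dfu-fokro-no
GRD=fe - signalled by the affix -no
CLASS=zo - signalled by the affix dfu-
check: dfufokrono -> dfuvokrono
lemma: fokro; GRD=fe; CLASS=zo
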